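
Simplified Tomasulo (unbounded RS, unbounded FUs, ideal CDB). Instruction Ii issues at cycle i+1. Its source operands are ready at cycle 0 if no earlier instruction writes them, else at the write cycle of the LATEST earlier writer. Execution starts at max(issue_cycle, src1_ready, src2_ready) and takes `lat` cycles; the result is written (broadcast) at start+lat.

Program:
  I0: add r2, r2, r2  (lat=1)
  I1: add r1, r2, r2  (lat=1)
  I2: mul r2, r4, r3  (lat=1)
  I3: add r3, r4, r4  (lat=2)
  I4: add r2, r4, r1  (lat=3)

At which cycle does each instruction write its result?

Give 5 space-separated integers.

I0 add r2: issue@1 deps=(None,None) exec_start@1 write@2
I1 add r1: issue@2 deps=(0,0) exec_start@2 write@3
I2 mul r2: issue@3 deps=(None,None) exec_start@3 write@4
I3 add r3: issue@4 deps=(None,None) exec_start@4 write@6
I4 add r2: issue@5 deps=(None,1) exec_start@5 write@8

Answer: 2 3 4 6 8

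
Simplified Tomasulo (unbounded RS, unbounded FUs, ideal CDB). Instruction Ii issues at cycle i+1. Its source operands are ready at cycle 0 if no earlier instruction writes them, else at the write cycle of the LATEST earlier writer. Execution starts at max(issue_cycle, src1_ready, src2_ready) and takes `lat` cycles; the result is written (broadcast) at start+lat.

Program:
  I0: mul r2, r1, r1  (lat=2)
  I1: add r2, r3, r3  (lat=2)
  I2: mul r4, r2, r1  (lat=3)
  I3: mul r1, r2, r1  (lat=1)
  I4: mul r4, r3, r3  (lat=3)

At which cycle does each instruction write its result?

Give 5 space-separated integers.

Answer: 3 4 7 5 8

Derivation:
I0 mul r2: issue@1 deps=(None,None) exec_start@1 write@3
I1 add r2: issue@2 deps=(None,None) exec_start@2 write@4
I2 mul r4: issue@3 deps=(1,None) exec_start@4 write@7
I3 mul r1: issue@4 deps=(1,None) exec_start@4 write@5
I4 mul r4: issue@5 deps=(None,None) exec_start@5 write@8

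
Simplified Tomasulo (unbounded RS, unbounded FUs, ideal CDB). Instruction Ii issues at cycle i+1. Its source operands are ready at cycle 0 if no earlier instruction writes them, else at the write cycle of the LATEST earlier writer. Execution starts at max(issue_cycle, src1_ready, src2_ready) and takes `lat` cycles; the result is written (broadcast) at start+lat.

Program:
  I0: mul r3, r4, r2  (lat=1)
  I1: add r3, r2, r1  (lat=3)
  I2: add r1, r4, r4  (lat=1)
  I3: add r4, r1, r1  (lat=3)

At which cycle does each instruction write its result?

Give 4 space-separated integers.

Answer: 2 5 4 7

Derivation:
I0 mul r3: issue@1 deps=(None,None) exec_start@1 write@2
I1 add r3: issue@2 deps=(None,None) exec_start@2 write@5
I2 add r1: issue@3 deps=(None,None) exec_start@3 write@4
I3 add r4: issue@4 deps=(2,2) exec_start@4 write@7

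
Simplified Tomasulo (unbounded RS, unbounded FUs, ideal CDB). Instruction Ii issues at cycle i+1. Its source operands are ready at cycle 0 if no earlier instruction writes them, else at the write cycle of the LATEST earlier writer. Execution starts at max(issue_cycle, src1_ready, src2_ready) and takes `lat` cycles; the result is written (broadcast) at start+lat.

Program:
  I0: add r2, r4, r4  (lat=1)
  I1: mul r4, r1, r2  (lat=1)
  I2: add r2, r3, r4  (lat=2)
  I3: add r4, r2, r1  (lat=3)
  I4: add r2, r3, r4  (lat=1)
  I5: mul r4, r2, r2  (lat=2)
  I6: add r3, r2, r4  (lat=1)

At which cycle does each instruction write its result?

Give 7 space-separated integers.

I0 add r2: issue@1 deps=(None,None) exec_start@1 write@2
I1 mul r4: issue@2 deps=(None,0) exec_start@2 write@3
I2 add r2: issue@3 deps=(None,1) exec_start@3 write@5
I3 add r4: issue@4 deps=(2,None) exec_start@5 write@8
I4 add r2: issue@5 deps=(None,3) exec_start@8 write@9
I5 mul r4: issue@6 deps=(4,4) exec_start@9 write@11
I6 add r3: issue@7 deps=(4,5) exec_start@11 write@12

Answer: 2 3 5 8 9 11 12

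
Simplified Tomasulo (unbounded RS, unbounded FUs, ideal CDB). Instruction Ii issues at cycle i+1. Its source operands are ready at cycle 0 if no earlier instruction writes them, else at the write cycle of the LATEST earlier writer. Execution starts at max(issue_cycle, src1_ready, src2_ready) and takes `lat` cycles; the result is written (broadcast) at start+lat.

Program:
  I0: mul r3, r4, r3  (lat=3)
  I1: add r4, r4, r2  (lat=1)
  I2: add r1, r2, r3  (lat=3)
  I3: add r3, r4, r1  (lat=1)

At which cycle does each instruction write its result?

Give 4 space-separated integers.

Answer: 4 3 7 8

Derivation:
I0 mul r3: issue@1 deps=(None,None) exec_start@1 write@4
I1 add r4: issue@2 deps=(None,None) exec_start@2 write@3
I2 add r1: issue@3 deps=(None,0) exec_start@4 write@7
I3 add r3: issue@4 deps=(1,2) exec_start@7 write@8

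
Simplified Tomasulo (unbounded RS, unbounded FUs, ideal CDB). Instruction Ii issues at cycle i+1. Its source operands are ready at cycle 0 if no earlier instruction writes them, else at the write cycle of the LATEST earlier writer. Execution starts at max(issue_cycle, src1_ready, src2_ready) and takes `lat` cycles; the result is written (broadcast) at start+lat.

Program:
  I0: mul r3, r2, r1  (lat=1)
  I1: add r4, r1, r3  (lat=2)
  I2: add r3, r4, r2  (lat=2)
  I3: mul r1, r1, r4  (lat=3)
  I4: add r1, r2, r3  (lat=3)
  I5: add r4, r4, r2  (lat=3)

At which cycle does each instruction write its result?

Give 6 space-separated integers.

I0 mul r3: issue@1 deps=(None,None) exec_start@1 write@2
I1 add r4: issue@2 deps=(None,0) exec_start@2 write@4
I2 add r3: issue@3 deps=(1,None) exec_start@4 write@6
I3 mul r1: issue@4 deps=(None,1) exec_start@4 write@7
I4 add r1: issue@5 deps=(None,2) exec_start@6 write@9
I5 add r4: issue@6 deps=(1,None) exec_start@6 write@9

Answer: 2 4 6 7 9 9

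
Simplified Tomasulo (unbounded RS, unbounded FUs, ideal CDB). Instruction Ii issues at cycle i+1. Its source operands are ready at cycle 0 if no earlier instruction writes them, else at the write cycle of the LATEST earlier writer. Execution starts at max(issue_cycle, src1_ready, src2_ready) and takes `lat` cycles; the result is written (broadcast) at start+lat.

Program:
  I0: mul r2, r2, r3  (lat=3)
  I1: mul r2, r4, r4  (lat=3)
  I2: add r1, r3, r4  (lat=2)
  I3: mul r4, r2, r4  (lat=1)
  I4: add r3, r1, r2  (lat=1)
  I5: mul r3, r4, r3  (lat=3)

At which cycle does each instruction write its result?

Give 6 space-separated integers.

Answer: 4 5 5 6 6 9

Derivation:
I0 mul r2: issue@1 deps=(None,None) exec_start@1 write@4
I1 mul r2: issue@2 deps=(None,None) exec_start@2 write@5
I2 add r1: issue@3 deps=(None,None) exec_start@3 write@5
I3 mul r4: issue@4 deps=(1,None) exec_start@5 write@6
I4 add r3: issue@5 deps=(2,1) exec_start@5 write@6
I5 mul r3: issue@6 deps=(3,4) exec_start@6 write@9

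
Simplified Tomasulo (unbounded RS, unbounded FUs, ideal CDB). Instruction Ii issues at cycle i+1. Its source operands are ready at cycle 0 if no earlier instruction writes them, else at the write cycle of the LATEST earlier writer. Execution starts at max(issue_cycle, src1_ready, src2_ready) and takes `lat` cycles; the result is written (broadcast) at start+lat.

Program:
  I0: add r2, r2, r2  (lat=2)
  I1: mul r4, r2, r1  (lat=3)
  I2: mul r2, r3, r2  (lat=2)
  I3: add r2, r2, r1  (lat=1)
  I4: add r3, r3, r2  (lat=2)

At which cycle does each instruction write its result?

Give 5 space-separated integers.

I0 add r2: issue@1 deps=(None,None) exec_start@1 write@3
I1 mul r4: issue@2 deps=(0,None) exec_start@3 write@6
I2 mul r2: issue@3 deps=(None,0) exec_start@3 write@5
I3 add r2: issue@4 deps=(2,None) exec_start@5 write@6
I4 add r3: issue@5 deps=(None,3) exec_start@6 write@8

Answer: 3 6 5 6 8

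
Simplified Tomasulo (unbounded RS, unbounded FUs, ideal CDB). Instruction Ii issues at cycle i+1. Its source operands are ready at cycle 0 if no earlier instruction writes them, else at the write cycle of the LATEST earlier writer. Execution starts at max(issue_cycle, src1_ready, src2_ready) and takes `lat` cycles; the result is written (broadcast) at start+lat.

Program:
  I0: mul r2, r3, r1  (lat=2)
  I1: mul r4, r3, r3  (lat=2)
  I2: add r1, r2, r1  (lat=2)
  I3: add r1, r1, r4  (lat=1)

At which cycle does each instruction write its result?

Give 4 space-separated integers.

Answer: 3 4 5 6

Derivation:
I0 mul r2: issue@1 deps=(None,None) exec_start@1 write@3
I1 mul r4: issue@2 deps=(None,None) exec_start@2 write@4
I2 add r1: issue@3 deps=(0,None) exec_start@3 write@5
I3 add r1: issue@4 deps=(2,1) exec_start@5 write@6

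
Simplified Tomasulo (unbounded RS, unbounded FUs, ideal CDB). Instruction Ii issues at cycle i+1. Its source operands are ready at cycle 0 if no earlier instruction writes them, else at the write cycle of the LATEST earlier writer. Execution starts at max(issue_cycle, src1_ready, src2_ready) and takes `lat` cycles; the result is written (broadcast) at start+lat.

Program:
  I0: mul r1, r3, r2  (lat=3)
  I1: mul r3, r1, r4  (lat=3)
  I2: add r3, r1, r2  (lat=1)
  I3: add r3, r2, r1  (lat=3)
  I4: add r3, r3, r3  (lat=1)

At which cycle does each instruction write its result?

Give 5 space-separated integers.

I0 mul r1: issue@1 deps=(None,None) exec_start@1 write@4
I1 mul r3: issue@2 deps=(0,None) exec_start@4 write@7
I2 add r3: issue@3 deps=(0,None) exec_start@4 write@5
I3 add r3: issue@4 deps=(None,0) exec_start@4 write@7
I4 add r3: issue@5 deps=(3,3) exec_start@7 write@8

Answer: 4 7 5 7 8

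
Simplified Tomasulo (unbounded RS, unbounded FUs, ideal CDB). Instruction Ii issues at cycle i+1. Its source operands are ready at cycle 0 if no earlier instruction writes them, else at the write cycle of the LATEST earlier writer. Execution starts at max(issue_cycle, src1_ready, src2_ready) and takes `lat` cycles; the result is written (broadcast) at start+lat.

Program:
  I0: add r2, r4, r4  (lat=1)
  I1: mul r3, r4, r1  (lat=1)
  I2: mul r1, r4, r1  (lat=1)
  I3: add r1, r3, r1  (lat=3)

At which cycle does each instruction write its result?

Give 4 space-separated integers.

I0 add r2: issue@1 deps=(None,None) exec_start@1 write@2
I1 mul r3: issue@2 deps=(None,None) exec_start@2 write@3
I2 mul r1: issue@3 deps=(None,None) exec_start@3 write@4
I3 add r1: issue@4 deps=(1,2) exec_start@4 write@7

Answer: 2 3 4 7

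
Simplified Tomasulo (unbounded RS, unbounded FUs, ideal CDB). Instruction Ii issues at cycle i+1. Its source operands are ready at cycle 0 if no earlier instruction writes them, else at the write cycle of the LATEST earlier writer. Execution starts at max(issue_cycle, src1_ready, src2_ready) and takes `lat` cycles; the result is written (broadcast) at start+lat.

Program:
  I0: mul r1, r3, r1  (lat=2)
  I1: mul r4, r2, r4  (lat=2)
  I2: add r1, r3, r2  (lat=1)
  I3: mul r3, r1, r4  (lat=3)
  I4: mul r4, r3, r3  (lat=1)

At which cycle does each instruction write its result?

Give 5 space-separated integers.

Answer: 3 4 4 7 8

Derivation:
I0 mul r1: issue@1 deps=(None,None) exec_start@1 write@3
I1 mul r4: issue@2 deps=(None,None) exec_start@2 write@4
I2 add r1: issue@3 deps=(None,None) exec_start@3 write@4
I3 mul r3: issue@4 deps=(2,1) exec_start@4 write@7
I4 mul r4: issue@5 deps=(3,3) exec_start@7 write@8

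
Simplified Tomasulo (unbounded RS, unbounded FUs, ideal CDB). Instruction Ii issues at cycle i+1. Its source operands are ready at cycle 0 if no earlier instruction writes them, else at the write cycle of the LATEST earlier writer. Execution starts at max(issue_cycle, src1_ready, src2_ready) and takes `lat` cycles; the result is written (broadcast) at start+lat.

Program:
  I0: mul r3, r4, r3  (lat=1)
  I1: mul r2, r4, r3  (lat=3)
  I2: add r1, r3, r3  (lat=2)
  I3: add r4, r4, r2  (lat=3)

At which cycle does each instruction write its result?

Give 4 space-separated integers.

I0 mul r3: issue@1 deps=(None,None) exec_start@1 write@2
I1 mul r2: issue@2 deps=(None,0) exec_start@2 write@5
I2 add r1: issue@3 deps=(0,0) exec_start@3 write@5
I3 add r4: issue@4 deps=(None,1) exec_start@5 write@8

Answer: 2 5 5 8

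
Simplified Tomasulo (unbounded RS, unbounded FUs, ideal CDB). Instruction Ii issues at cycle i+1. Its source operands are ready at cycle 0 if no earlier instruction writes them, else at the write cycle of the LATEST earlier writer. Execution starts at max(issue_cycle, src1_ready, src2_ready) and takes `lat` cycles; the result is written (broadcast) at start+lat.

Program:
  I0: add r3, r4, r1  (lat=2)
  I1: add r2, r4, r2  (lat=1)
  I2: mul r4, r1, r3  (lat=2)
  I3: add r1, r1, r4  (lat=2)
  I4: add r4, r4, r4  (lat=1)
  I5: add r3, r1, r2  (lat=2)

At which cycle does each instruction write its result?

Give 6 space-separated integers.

I0 add r3: issue@1 deps=(None,None) exec_start@1 write@3
I1 add r2: issue@2 deps=(None,None) exec_start@2 write@3
I2 mul r4: issue@3 deps=(None,0) exec_start@3 write@5
I3 add r1: issue@4 deps=(None,2) exec_start@5 write@7
I4 add r4: issue@5 deps=(2,2) exec_start@5 write@6
I5 add r3: issue@6 deps=(3,1) exec_start@7 write@9

Answer: 3 3 5 7 6 9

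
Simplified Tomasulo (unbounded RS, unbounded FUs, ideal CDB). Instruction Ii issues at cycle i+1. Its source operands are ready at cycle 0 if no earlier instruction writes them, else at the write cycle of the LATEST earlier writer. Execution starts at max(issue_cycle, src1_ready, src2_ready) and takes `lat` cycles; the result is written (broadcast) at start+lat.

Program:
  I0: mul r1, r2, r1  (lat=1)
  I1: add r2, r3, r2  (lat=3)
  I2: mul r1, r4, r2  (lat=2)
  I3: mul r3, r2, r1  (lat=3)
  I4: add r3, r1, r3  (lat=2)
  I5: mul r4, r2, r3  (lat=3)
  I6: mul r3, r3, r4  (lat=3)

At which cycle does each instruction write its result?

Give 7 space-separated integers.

Answer: 2 5 7 10 12 15 18

Derivation:
I0 mul r1: issue@1 deps=(None,None) exec_start@1 write@2
I1 add r2: issue@2 deps=(None,None) exec_start@2 write@5
I2 mul r1: issue@3 deps=(None,1) exec_start@5 write@7
I3 mul r3: issue@4 deps=(1,2) exec_start@7 write@10
I4 add r3: issue@5 deps=(2,3) exec_start@10 write@12
I5 mul r4: issue@6 deps=(1,4) exec_start@12 write@15
I6 mul r3: issue@7 deps=(4,5) exec_start@15 write@18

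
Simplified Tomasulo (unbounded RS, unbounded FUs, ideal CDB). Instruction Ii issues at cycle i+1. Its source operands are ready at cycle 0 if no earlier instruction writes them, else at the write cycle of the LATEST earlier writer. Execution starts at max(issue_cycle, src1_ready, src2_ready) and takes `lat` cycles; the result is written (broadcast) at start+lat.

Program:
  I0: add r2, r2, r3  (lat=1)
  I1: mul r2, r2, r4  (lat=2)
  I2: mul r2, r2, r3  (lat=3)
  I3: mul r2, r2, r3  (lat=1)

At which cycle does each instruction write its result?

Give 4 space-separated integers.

Answer: 2 4 7 8

Derivation:
I0 add r2: issue@1 deps=(None,None) exec_start@1 write@2
I1 mul r2: issue@2 deps=(0,None) exec_start@2 write@4
I2 mul r2: issue@3 deps=(1,None) exec_start@4 write@7
I3 mul r2: issue@4 deps=(2,None) exec_start@7 write@8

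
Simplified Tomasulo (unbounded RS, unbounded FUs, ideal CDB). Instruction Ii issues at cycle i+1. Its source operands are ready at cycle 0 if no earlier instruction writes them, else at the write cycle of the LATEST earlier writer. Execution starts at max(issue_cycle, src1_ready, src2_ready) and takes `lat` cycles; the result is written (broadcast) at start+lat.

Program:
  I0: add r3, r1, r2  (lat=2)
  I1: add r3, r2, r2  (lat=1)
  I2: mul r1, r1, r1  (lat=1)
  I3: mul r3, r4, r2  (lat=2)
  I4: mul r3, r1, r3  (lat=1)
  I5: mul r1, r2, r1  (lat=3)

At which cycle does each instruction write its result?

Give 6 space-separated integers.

Answer: 3 3 4 6 7 9

Derivation:
I0 add r3: issue@1 deps=(None,None) exec_start@1 write@3
I1 add r3: issue@2 deps=(None,None) exec_start@2 write@3
I2 mul r1: issue@3 deps=(None,None) exec_start@3 write@4
I3 mul r3: issue@4 deps=(None,None) exec_start@4 write@6
I4 mul r3: issue@5 deps=(2,3) exec_start@6 write@7
I5 mul r1: issue@6 deps=(None,2) exec_start@6 write@9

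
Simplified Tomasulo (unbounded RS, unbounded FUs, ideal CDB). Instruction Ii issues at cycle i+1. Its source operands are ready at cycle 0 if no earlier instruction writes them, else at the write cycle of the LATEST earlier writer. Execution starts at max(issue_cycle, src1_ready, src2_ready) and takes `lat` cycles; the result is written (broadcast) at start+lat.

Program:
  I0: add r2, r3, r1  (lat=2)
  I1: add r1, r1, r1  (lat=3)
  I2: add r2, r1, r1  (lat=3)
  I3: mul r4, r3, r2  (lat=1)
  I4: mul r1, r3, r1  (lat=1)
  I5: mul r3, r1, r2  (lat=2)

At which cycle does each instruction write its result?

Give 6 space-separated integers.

Answer: 3 5 8 9 6 10

Derivation:
I0 add r2: issue@1 deps=(None,None) exec_start@1 write@3
I1 add r1: issue@2 deps=(None,None) exec_start@2 write@5
I2 add r2: issue@3 deps=(1,1) exec_start@5 write@8
I3 mul r4: issue@4 deps=(None,2) exec_start@8 write@9
I4 mul r1: issue@5 deps=(None,1) exec_start@5 write@6
I5 mul r3: issue@6 deps=(4,2) exec_start@8 write@10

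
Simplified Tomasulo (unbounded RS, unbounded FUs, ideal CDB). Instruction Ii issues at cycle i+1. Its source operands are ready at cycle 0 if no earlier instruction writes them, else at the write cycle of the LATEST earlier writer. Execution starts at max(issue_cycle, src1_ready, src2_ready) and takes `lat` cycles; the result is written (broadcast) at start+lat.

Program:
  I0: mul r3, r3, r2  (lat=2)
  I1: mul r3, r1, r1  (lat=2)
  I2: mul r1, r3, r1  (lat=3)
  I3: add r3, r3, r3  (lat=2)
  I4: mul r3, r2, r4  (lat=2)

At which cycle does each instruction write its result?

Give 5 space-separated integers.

Answer: 3 4 7 6 7

Derivation:
I0 mul r3: issue@1 deps=(None,None) exec_start@1 write@3
I1 mul r3: issue@2 deps=(None,None) exec_start@2 write@4
I2 mul r1: issue@3 deps=(1,None) exec_start@4 write@7
I3 add r3: issue@4 deps=(1,1) exec_start@4 write@6
I4 mul r3: issue@5 deps=(None,None) exec_start@5 write@7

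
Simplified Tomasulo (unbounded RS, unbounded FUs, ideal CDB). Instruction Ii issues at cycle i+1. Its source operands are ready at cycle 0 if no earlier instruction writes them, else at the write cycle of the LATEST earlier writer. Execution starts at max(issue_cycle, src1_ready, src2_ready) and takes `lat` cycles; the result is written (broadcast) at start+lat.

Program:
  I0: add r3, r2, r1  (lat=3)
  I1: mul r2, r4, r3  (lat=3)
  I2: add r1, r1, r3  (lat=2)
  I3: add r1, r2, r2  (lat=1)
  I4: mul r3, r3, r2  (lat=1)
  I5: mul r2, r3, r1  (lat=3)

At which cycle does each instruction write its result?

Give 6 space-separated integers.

Answer: 4 7 6 8 8 11

Derivation:
I0 add r3: issue@1 deps=(None,None) exec_start@1 write@4
I1 mul r2: issue@2 deps=(None,0) exec_start@4 write@7
I2 add r1: issue@3 deps=(None,0) exec_start@4 write@6
I3 add r1: issue@4 deps=(1,1) exec_start@7 write@8
I4 mul r3: issue@5 deps=(0,1) exec_start@7 write@8
I5 mul r2: issue@6 deps=(4,3) exec_start@8 write@11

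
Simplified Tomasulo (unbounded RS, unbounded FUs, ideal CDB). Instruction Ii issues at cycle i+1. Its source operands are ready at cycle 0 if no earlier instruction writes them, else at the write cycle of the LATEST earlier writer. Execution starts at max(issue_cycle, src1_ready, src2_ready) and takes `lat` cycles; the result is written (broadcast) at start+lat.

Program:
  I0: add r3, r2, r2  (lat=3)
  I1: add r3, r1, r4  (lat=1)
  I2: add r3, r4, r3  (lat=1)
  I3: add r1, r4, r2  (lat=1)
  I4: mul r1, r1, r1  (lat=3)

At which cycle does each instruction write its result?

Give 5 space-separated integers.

I0 add r3: issue@1 deps=(None,None) exec_start@1 write@4
I1 add r3: issue@2 deps=(None,None) exec_start@2 write@3
I2 add r3: issue@3 deps=(None,1) exec_start@3 write@4
I3 add r1: issue@4 deps=(None,None) exec_start@4 write@5
I4 mul r1: issue@5 deps=(3,3) exec_start@5 write@8

Answer: 4 3 4 5 8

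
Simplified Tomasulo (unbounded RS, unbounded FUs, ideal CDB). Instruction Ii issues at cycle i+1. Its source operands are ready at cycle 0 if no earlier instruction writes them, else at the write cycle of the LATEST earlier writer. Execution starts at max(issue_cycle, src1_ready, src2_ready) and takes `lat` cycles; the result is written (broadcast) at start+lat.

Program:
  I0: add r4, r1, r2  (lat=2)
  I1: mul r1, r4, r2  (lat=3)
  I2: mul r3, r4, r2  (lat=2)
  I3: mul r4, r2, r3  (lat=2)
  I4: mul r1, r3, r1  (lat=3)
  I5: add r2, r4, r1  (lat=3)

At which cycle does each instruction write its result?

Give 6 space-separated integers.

I0 add r4: issue@1 deps=(None,None) exec_start@1 write@3
I1 mul r1: issue@2 deps=(0,None) exec_start@3 write@6
I2 mul r3: issue@3 deps=(0,None) exec_start@3 write@5
I3 mul r4: issue@4 deps=(None,2) exec_start@5 write@7
I4 mul r1: issue@5 deps=(2,1) exec_start@6 write@9
I5 add r2: issue@6 deps=(3,4) exec_start@9 write@12

Answer: 3 6 5 7 9 12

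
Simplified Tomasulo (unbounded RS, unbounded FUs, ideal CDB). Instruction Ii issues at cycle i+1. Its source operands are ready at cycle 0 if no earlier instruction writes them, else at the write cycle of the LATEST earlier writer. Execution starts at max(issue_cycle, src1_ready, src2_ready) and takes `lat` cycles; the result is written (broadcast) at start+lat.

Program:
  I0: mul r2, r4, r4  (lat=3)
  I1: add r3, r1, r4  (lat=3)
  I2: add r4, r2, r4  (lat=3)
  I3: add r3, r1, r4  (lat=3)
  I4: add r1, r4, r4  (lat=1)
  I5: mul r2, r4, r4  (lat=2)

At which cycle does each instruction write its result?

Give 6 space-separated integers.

I0 mul r2: issue@1 deps=(None,None) exec_start@1 write@4
I1 add r3: issue@2 deps=(None,None) exec_start@2 write@5
I2 add r4: issue@3 deps=(0,None) exec_start@4 write@7
I3 add r3: issue@4 deps=(None,2) exec_start@7 write@10
I4 add r1: issue@5 deps=(2,2) exec_start@7 write@8
I5 mul r2: issue@6 deps=(2,2) exec_start@7 write@9

Answer: 4 5 7 10 8 9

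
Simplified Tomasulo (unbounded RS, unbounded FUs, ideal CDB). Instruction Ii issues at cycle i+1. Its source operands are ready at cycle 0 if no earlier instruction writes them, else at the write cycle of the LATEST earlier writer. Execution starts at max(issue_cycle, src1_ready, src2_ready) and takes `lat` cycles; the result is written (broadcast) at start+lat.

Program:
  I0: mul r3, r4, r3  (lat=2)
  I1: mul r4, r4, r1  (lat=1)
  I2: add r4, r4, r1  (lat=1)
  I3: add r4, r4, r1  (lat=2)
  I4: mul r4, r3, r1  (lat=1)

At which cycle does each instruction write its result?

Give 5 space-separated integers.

I0 mul r3: issue@1 deps=(None,None) exec_start@1 write@3
I1 mul r4: issue@2 deps=(None,None) exec_start@2 write@3
I2 add r4: issue@3 deps=(1,None) exec_start@3 write@4
I3 add r4: issue@4 deps=(2,None) exec_start@4 write@6
I4 mul r4: issue@5 deps=(0,None) exec_start@5 write@6

Answer: 3 3 4 6 6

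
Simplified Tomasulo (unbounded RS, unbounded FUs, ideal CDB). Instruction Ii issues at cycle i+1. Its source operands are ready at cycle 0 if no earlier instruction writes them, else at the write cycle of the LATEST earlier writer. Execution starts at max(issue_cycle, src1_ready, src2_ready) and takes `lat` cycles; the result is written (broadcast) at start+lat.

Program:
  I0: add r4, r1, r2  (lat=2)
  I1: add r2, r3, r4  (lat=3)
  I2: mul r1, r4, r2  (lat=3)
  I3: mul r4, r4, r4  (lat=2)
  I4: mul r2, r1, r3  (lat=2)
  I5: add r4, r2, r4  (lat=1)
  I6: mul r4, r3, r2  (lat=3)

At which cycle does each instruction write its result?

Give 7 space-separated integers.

I0 add r4: issue@1 deps=(None,None) exec_start@1 write@3
I1 add r2: issue@2 deps=(None,0) exec_start@3 write@6
I2 mul r1: issue@3 deps=(0,1) exec_start@6 write@9
I3 mul r4: issue@4 deps=(0,0) exec_start@4 write@6
I4 mul r2: issue@5 deps=(2,None) exec_start@9 write@11
I5 add r4: issue@6 deps=(4,3) exec_start@11 write@12
I6 mul r4: issue@7 deps=(None,4) exec_start@11 write@14

Answer: 3 6 9 6 11 12 14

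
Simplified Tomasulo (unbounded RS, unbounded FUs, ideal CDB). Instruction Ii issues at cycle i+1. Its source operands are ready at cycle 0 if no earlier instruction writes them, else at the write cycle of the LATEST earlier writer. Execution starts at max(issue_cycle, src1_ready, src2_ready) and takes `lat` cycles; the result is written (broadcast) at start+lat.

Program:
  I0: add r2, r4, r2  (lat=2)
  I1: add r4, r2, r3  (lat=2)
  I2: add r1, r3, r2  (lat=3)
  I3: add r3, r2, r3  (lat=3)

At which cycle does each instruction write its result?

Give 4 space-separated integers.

I0 add r2: issue@1 deps=(None,None) exec_start@1 write@3
I1 add r4: issue@2 deps=(0,None) exec_start@3 write@5
I2 add r1: issue@3 deps=(None,0) exec_start@3 write@6
I3 add r3: issue@4 deps=(0,None) exec_start@4 write@7

Answer: 3 5 6 7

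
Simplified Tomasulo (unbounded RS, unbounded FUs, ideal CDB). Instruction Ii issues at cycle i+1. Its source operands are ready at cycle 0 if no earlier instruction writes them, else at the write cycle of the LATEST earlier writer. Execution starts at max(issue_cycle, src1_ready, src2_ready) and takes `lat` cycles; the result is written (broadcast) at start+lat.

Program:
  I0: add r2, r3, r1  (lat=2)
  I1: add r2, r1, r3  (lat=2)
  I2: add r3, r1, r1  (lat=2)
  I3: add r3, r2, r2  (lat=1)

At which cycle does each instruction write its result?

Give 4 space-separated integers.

Answer: 3 4 5 5

Derivation:
I0 add r2: issue@1 deps=(None,None) exec_start@1 write@3
I1 add r2: issue@2 deps=(None,None) exec_start@2 write@4
I2 add r3: issue@3 deps=(None,None) exec_start@3 write@5
I3 add r3: issue@4 deps=(1,1) exec_start@4 write@5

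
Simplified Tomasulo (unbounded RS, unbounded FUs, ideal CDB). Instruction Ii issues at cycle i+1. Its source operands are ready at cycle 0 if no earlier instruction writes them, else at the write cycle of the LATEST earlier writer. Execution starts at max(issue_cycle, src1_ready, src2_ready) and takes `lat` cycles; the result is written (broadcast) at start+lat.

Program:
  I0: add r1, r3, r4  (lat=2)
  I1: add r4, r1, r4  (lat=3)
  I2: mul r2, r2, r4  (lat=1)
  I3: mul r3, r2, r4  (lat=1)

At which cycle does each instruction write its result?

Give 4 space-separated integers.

Answer: 3 6 7 8

Derivation:
I0 add r1: issue@1 deps=(None,None) exec_start@1 write@3
I1 add r4: issue@2 deps=(0,None) exec_start@3 write@6
I2 mul r2: issue@3 deps=(None,1) exec_start@6 write@7
I3 mul r3: issue@4 deps=(2,1) exec_start@7 write@8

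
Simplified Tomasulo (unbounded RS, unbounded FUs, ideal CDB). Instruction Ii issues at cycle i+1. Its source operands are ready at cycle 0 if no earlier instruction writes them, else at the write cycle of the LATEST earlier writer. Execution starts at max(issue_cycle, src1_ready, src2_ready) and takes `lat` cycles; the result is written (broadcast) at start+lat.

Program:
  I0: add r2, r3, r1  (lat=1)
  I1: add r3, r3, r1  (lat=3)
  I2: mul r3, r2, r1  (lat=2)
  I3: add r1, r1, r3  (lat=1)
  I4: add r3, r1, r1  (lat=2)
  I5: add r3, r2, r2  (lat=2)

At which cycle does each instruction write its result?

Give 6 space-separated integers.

Answer: 2 5 5 6 8 8

Derivation:
I0 add r2: issue@1 deps=(None,None) exec_start@1 write@2
I1 add r3: issue@2 deps=(None,None) exec_start@2 write@5
I2 mul r3: issue@3 deps=(0,None) exec_start@3 write@5
I3 add r1: issue@4 deps=(None,2) exec_start@5 write@6
I4 add r3: issue@5 deps=(3,3) exec_start@6 write@8
I5 add r3: issue@6 deps=(0,0) exec_start@6 write@8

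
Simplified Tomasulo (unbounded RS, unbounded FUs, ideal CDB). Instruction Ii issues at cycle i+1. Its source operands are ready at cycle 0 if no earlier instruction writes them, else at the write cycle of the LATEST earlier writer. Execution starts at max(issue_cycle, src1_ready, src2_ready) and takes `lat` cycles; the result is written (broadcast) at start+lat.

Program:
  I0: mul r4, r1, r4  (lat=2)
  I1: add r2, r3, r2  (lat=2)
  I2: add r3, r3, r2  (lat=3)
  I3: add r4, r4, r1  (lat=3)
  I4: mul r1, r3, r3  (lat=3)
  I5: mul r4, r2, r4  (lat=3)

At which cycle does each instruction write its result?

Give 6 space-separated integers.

I0 mul r4: issue@1 deps=(None,None) exec_start@1 write@3
I1 add r2: issue@2 deps=(None,None) exec_start@2 write@4
I2 add r3: issue@3 deps=(None,1) exec_start@4 write@7
I3 add r4: issue@4 deps=(0,None) exec_start@4 write@7
I4 mul r1: issue@5 deps=(2,2) exec_start@7 write@10
I5 mul r4: issue@6 deps=(1,3) exec_start@7 write@10

Answer: 3 4 7 7 10 10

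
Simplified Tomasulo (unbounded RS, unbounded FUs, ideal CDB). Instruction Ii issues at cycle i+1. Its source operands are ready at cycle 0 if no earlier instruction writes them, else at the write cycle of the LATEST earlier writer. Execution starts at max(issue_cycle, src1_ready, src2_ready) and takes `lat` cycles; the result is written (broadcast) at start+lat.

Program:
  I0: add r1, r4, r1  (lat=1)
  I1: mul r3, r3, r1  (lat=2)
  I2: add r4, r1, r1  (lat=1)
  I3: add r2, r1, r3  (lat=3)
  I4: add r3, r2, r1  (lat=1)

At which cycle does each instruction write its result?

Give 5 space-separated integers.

Answer: 2 4 4 7 8

Derivation:
I0 add r1: issue@1 deps=(None,None) exec_start@1 write@2
I1 mul r3: issue@2 deps=(None,0) exec_start@2 write@4
I2 add r4: issue@3 deps=(0,0) exec_start@3 write@4
I3 add r2: issue@4 deps=(0,1) exec_start@4 write@7
I4 add r3: issue@5 deps=(3,0) exec_start@7 write@8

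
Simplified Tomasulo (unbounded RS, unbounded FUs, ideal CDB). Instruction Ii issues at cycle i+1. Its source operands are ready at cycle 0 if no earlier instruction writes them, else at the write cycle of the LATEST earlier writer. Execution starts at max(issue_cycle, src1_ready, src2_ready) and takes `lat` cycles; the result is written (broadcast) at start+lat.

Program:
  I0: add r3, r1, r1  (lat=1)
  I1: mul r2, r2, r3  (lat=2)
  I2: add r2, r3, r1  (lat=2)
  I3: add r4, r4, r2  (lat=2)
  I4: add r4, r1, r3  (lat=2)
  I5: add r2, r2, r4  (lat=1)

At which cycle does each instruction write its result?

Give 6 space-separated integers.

Answer: 2 4 5 7 7 8

Derivation:
I0 add r3: issue@1 deps=(None,None) exec_start@1 write@2
I1 mul r2: issue@2 deps=(None,0) exec_start@2 write@4
I2 add r2: issue@3 deps=(0,None) exec_start@3 write@5
I3 add r4: issue@4 deps=(None,2) exec_start@5 write@7
I4 add r4: issue@5 deps=(None,0) exec_start@5 write@7
I5 add r2: issue@6 deps=(2,4) exec_start@7 write@8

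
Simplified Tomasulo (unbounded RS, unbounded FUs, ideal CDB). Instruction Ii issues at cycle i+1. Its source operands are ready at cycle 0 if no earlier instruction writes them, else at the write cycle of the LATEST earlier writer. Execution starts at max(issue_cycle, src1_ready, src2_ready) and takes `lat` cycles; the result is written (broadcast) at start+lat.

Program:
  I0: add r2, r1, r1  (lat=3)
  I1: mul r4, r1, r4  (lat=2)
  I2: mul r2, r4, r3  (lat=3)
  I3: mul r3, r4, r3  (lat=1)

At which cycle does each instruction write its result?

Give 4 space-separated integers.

Answer: 4 4 7 5

Derivation:
I0 add r2: issue@1 deps=(None,None) exec_start@1 write@4
I1 mul r4: issue@2 deps=(None,None) exec_start@2 write@4
I2 mul r2: issue@3 deps=(1,None) exec_start@4 write@7
I3 mul r3: issue@4 deps=(1,None) exec_start@4 write@5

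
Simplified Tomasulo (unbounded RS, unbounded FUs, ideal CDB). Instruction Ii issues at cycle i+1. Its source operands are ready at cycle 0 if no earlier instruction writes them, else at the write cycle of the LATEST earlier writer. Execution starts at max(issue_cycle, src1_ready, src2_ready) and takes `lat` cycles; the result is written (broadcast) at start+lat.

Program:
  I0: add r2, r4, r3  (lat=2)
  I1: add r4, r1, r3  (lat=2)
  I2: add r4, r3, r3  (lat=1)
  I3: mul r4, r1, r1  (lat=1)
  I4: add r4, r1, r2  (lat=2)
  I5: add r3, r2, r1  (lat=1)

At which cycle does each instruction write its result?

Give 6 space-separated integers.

I0 add r2: issue@1 deps=(None,None) exec_start@1 write@3
I1 add r4: issue@2 deps=(None,None) exec_start@2 write@4
I2 add r4: issue@3 deps=(None,None) exec_start@3 write@4
I3 mul r4: issue@4 deps=(None,None) exec_start@4 write@5
I4 add r4: issue@5 deps=(None,0) exec_start@5 write@7
I5 add r3: issue@6 deps=(0,None) exec_start@6 write@7

Answer: 3 4 4 5 7 7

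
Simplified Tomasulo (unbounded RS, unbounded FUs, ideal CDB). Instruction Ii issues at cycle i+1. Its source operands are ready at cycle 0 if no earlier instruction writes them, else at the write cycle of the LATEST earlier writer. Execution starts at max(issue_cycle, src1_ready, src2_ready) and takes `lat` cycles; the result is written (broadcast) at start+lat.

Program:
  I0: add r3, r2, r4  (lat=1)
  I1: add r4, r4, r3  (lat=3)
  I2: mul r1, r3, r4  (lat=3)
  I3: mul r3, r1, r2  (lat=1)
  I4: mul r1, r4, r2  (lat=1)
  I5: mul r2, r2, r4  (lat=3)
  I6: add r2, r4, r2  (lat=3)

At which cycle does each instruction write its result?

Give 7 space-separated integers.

Answer: 2 5 8 9 6 9 12

Derivation:
I0 add r3: issue@1 deps=(None,None) exec_start@1 write@2
I1 add r4: issue@2 deps=(None,0) exec_start@2 write@5
I2 mul r1: issue@3 deps=(0,1) exec_start@5 write@8
I3 mul r3: issue@4 deps=(2,None) exec_start@8 write@9
I4 mul r1: issue@5 deps=(1,None) exec_start@5 write@6
I5 mul r2: issue@6 deps=(None,1) exec_start@6 write@9
I6 add r2: issue@7 deps=(1,5) exec_start@9 write@12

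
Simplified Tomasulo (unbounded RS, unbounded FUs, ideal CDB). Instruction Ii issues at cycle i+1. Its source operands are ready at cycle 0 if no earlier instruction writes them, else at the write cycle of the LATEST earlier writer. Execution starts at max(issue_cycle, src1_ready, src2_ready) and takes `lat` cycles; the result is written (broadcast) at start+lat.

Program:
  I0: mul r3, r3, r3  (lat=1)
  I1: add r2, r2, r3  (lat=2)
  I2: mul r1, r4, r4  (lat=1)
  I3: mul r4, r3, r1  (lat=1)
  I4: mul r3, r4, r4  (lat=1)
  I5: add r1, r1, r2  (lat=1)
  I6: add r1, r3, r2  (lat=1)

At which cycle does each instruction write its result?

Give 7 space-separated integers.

Answer: 2 4 4 5 6 7 8

Derivation:
I0 mul r3: issue@1 deps=(None,None) exec_start@1 write@2
I1 add r2: issue@2 deps=(None,0) exec_start@2 write@4
I2 mul r1: issue@3 deps=(None,None) exec_start@3 write@4
I3 mul r4: issue@4 deps=(0,2) exec_start@4 write@5
I4 mul r3: issue@5 deps=(3,3) exec_start@5 write@6
I5 add r1: issue@6 deps=(2,1) exec_start@6 write@7
I6 add r1: issue@7 deps=(4,1) exec_start@7 write@8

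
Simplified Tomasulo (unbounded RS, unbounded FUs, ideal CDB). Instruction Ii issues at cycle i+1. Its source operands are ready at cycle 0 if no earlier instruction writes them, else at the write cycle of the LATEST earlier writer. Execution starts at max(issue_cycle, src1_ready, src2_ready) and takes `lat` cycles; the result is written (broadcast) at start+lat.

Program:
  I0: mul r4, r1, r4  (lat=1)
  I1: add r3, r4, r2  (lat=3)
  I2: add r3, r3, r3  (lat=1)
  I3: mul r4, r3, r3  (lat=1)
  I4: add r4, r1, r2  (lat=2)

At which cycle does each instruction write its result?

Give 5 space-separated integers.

I0 mul r4: issue@1 deps=(None,None) exec_start@1 write@2
I1 add r3: issue@2 deps=(0,None) exec_start@2 write@5
I2 add r3: issue@3 deps=(1,1) exec_start@5 write@6
I3 mul r4: issue@4 deps=(2,2) exec_start@6 write@7
I4 add r4: issue@5 deps=(None,None) exec_start@5 write@7

Answer: 2 5 6 7 7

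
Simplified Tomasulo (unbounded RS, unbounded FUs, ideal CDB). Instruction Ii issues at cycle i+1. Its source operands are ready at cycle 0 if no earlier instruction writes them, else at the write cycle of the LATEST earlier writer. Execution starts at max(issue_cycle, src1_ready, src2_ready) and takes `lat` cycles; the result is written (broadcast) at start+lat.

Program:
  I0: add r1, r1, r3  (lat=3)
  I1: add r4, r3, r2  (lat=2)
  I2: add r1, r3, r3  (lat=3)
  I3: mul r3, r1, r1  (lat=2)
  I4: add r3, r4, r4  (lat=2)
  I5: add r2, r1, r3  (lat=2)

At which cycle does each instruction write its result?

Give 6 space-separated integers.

I0 add r1: issue@1 deps=(None,None) exec_start@1 write@4
I1 add r4: issue@2 deps=(None,None) exec_start@2 write@4
I2 add r1: issue@3 deps=(None,None) exec_start@3 write@6
I3 mul r3: issue@4 deps=(2,2) exec_start@6 write@8
I4 add r3: issue@5 deps=(1,1) exec_start@5 write@7
I5 add r2: issue@6 deps=(2,4) exec_start@7 write@9

Answer: 4 4 6 8 7 9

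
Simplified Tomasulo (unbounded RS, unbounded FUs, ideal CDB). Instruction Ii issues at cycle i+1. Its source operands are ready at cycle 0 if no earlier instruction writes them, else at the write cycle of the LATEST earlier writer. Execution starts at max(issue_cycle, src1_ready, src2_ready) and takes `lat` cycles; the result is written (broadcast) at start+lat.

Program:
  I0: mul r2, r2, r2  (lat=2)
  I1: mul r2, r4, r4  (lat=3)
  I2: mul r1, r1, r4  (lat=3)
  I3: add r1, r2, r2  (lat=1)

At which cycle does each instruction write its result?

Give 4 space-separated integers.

I0 mul r2: issue@1 deps=(None,None) exec_start@1 write@3
I1 mul r2: issue@2 deps=(None,None) exec_start@2 write@5
I2 mul r1: issue@3 deps=(None,None) exec_start@3 write@6
I3 add r1: issue@4 deps=(1,1) exec_start@5 write@6

Answer: 3 5 6 6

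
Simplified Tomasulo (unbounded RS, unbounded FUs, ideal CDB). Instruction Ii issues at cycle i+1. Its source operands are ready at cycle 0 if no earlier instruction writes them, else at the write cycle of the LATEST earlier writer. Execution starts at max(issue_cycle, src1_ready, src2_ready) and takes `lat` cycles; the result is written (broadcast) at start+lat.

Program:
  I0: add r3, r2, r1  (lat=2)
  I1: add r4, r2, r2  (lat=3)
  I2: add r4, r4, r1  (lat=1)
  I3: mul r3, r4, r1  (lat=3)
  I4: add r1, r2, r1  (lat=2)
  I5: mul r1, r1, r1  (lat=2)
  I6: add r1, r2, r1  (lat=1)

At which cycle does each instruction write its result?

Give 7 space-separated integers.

I0 add r3: issue@1 deps=(None,None) exec_start@1 write@3
I1 add r4: issue@2 deps=(None,None) exec_start@2 write@5
I2 add r4: issue@3 deps=(1,None) exec_start@5 write@6
I3 mul r3: issue@4 deps=(2,None) exec_start@6 write@9
I4 add r1: issue@5 deps=(None,None) exec_start@5 write@7
I5 mul r1: issue@6 deps=(4,4) exec_start@7 write@9
I6 add r1: issue@7 deps=(None,5) exec_start@9 write@10

Answer: 3 5 6 9 7 9 10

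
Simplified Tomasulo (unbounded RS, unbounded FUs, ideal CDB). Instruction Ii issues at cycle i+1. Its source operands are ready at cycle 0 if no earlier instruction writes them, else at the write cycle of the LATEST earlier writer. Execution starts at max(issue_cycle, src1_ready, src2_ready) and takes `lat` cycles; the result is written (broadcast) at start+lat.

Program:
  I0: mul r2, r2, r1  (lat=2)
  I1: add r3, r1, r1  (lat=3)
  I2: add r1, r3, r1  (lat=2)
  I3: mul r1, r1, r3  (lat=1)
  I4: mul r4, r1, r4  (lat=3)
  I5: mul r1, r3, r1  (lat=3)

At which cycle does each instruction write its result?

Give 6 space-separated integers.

I0 mul r2: issue@1 deps=(None,None) exec_start@1 write@3
I1 add r3: issue@2 deps=(None,None) exec_start@2 write@5
I2 add r1: issue@3 deps=(1,None) exec_start@5 write@7
I3 mul r1: issue@4 deps=(2,1) exec_start@7 write@8
I4 mul r4: issue@5 deps=(3,None) exec_start@8 write@11
I5 mul r1: issue@6 deps=(1,3) exec_start@8 write@11

Answer: 3 5 7 8 11 11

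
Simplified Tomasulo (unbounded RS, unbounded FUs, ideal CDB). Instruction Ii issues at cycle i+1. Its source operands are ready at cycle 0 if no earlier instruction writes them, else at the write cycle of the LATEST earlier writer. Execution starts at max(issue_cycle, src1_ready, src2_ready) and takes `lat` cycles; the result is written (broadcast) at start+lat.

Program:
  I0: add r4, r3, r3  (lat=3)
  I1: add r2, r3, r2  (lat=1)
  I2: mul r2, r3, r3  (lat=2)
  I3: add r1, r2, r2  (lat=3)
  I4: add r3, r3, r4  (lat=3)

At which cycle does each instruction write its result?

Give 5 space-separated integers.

Answer: 4 3 5 8 8

Derivation:
I0 add r4: issue@1 deps=(None,None) exec_start@1 write@4
I1 add r2: issue@2 deps=(None,None) exec_start@2 write@3
I2 mul r2: issue@3 deps=(None,None) exec_start@3 write@5
I3 add r1: issue@4 deps=(2,2) exec_start@5 write@8
I4 add r3: issue@5 deps=(None,0) exec_start@5 write@8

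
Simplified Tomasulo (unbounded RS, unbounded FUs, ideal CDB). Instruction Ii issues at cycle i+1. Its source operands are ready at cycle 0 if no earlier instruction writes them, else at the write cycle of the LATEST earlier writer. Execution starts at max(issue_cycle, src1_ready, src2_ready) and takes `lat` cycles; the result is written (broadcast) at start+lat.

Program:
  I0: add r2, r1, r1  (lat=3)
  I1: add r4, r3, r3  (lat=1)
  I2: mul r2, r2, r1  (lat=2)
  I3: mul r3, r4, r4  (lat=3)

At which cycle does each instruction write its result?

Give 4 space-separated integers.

Answer: 4 3 6 7

Derivation:
I0 add r2: issue@1 deps=(None,None) exec_start@1 write@4
I1 add r4: issue@2 deps=(None,None) exec_start@2 write@3
I2 mul r2: issue@3 deps=(0,None) exec_start@4 write@6
I3 mul r3: issue@4 deps=(1,1) exec_start@4 write@7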